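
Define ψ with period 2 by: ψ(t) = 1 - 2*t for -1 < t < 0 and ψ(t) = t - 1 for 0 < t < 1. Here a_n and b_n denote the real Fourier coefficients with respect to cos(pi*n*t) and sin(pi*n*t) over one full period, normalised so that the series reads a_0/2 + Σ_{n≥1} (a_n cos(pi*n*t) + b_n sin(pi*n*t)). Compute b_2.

1/(2*pi)

b_2 = ∫_{-1}^{1} ψ(t) sin(2*pi*t) dt.
Split the integral at the breakpoints.
Integrating by parts (boundary term plus one more integral), an antiderivative of (1 - 2*t) sin(2*pi*t) is t*cos(2*pi*t)/pi - sin(2*pi*t)/(2*pi**2) - cos(2*pi*t)/(2*pi); evaluating from -1 to 0: ∫_{-1}^{0} (1 - 2*t) sin(2*pi*t) dt = (-1/(2*pi)) - (-3/(2*pi)) = 1/pi.
Integrating by parts (boundary term plus one more integral), an antiderivative of (t - 1) sin(2*pi*t) is -t*cos(2*pi*t)/(2*pi) + sin(2*pi*t)/(4*pi**2) + cos(2*pi*t)/(2*pi); evaluating from 0 to 1: ∫_{0}^{1} (t - 1) sin(2*pi*t) dt = (0) - (1/(2*pi)) = -1/(2*pi).
Summing the pieces gives b_2 = 1/(2*pi).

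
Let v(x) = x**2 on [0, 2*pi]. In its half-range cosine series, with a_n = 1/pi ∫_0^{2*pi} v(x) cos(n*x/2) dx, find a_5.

-16/25

a_5 = 1/pi ∫_0^{2*pi} (x**2) cos(5*x/2) dx.
Integrating by parts twice (tabular method), an antiderivative of (x**2) cos(5*x/2) is 2*x**2*sin(5*x/2)/5 + 8*x*cos(5*x/2)/25 - 16*sin(5*x/2)/125; evaluating from 0 to 2*pi: ∫_{0}^{2*pi} (x**2) cos(5*x/2) dx = (-16*pi/25) - (0) = -16*pi/25.
Hence a_5 = (1/pi)·(-16*pi/25) = -16/25.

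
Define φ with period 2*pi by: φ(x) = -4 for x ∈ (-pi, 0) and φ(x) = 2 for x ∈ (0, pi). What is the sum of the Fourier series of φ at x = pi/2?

2

φ is continuous at x = pi/2 with value 2, so the series converges to 2 there.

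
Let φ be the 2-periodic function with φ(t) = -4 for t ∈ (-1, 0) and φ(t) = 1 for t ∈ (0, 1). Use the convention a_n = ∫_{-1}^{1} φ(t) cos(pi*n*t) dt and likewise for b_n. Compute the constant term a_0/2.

a_0 = ∫_{-1}^{1} φ(t) dt = -3.
So the constant term a_0/2 = -3/2.

-3/2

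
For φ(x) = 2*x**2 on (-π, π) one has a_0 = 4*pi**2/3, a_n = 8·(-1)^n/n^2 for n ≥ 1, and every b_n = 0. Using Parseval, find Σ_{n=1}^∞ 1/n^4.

pi**4/90

Parseval: a_0^2/2 + Σ a_n^2 = (1/π) ∫_{-π}^{π} φ(x)^2 dx = 8*pi**4/5.
Subtract a_0^2/2 = 8*pi**4/9: Σ a_n^2 = 32*pi**4/45.
Since a_n^2 = 64/n^4, Σ 1/n^4 = pi**4/90.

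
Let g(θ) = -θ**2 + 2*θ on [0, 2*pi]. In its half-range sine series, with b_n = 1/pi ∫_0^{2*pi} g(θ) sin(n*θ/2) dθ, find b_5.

b_5 = 1/pi ∫_0^{2*pi} (-θ**2 + 2*θ) sin(5*θ/2) dθ.
Integrating by parts twice (tabular method), an antiderivative of (-θ**2 + 2*θ) sin(5*θ/2) is 2*θ**2*cos(5*θ/2)/5 - 8*θ*sin(5*θ/2)/25 - 4*θ*cos(5*θ/2)/5 + 8*sin(5*θ/2)/25 - 16*cos(5*θ/2)/125; evaluating from 0 to 2*pi: ∫_{0}^{2*pi} (-θ**2 + 2*θ) sin(5*θ/2) dθ = (-8*pi**2/5 + 16/125 + 8*pi/5) - (-16/125) = -8*pi**2/5 + 32/125 + 8*pi/5.
Hence b_5 = (1/pi)·(-8*pi**2/5 + 32/125 + 8*pi/5) = 8*(-25*pi**2 + 4 + 25*pi)/(125*pi).

8*(-25*pi**2 + 4 + 25*pi)/(125*pi)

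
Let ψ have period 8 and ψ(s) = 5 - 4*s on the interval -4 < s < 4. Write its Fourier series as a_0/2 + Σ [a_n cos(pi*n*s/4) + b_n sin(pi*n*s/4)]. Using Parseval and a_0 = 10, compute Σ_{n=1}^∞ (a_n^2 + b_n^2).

Parseval: a_0^2/2 + Σ_{n≥1} (a_n^2+b_n^2) = 1/4 ∫_{-4}^{4} ψ(s)^2 ds = 662/3.
Subtract a_0^2/2 = 50: Σ (a_n^2+b_n^2) = 512/3.

512/3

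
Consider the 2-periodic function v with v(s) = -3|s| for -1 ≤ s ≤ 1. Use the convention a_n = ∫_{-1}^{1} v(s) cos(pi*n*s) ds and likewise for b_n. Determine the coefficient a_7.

12/(49*pi**2)

a_7 = ∫_{-1}^{1} v(s) cos(7*pi*s) ds.
v is even and cos(7*pi*s) is even, so the integrand is even and a_7 = 2 ∫_0^{1} v(s) cos(7*pi*s) ds.
Integrating by parts (boundary term plus one more integral), an antiderivative of (-3*s) cos(7*pi*s) is -3*s*sin(7*pi*s)/(7*pi) - 3*cos(7*pi*s)/(49*pi**2); evaluating from 0 to 1: ∫_{0}^{1} (-3*s) cos(7*pi*s) ds = (3/(49*pi**2)) - (-3/(49*pi**2)) = 6/(49*pi**2).
Hence a_7 = 2·(6/(49*pi**2)) = 12/(49*pi**2).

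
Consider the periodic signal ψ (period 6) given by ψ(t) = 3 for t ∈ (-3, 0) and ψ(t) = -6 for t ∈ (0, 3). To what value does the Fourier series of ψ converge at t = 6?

-3/2

t = 6 differs from t = 0 by 1 full period(s), and the series is 6-periodic.
At t = 0 the one-sided limits are ψ(0^-) = 3 and ψ(0^+) = -6.
By Dirichlet's theorem the series converges to their average, [(3) + (-6)]/2 = -3/2.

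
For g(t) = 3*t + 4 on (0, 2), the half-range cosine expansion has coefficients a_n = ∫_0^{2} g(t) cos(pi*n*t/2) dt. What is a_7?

a_7 = ∫_0^{2} (3*t + 4) cos(7*pi*t/2) dt.
Integrating by parts (boundary term plus one more integral), an antiderivative of (3*t + 4) cos(7*pi*t/2) is 6*t*sin(7*pi*t/2)/(7*pi) + 8*sin(7*pi*t/2)/(7*pi) + 12*cos(7*pi*t/2)/(49*pi**2); evaluating from 0 to 2: ∫_{0}^{2} (3*t + 4) cos(7*pi*t/2) dt = (-12/(49*pi**2)) - (12/(49*pi**2)) = -24/(49*pi**2).
Hence a_7 = -24/(49*pi**2).

-24/(49*pi**2)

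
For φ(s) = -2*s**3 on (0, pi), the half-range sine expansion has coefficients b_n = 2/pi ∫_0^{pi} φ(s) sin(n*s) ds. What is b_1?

24 - 4*pi**2

b_1 = 2/pi ∫_0^{pi} (-2*s**3) sin(s) ds.
Integrating by parts three times (tabular method), an antiderivative of (-2*s**3) sin(s) is 2*s**3*cos(s) - 6*s**2*sin(s) - 12*s*cos(s) + 12*sin(s); evaluating from 0 to pi: ∫_{0}^{pi} (-2*s**3) sin(s) ds = (2*pi*(6 - pi**2)) - (0) = 2*pi*(6 - pi**2).
Hence b_1 = (2/pi)·(2*pi*(6 - pi**2)) = 24 - 4*pi**2.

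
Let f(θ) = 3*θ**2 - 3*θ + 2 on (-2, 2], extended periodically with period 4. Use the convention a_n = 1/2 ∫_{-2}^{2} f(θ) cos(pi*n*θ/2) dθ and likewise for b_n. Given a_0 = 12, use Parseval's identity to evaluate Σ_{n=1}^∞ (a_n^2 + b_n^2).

248/5

Parseval: a_0^2/2 + Σ_{n≥1} (a_n^2+b_n^2) = 1/2 ∫_{-2}^{2} f(θ)^2 dθ = 608/5.
Subtract a_0^2/2 = 72: Σ (a_n^2+b_n^2) = 248/5.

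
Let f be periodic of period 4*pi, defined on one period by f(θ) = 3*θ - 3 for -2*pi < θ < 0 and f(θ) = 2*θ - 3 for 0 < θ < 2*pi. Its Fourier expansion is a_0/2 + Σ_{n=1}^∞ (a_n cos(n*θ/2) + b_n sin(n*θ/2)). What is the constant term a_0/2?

-3 - pi/2

a_0 = (1/(2*pi)) ∫_{-2*pi}^{2*pi} f(θ) dθ = (1/(2*pi)) · (-2*pi*(pi + 6)) = -6 - pi.
So the constant term a_0/2 = -3 - pi/2.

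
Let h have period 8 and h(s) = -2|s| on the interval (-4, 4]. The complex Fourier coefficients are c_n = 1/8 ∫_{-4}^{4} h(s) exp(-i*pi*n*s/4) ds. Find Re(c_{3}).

Since h is real-valued, Re(c_{3}) = 1/8 ∫_{-4}^{4} h(s) cos(3*pi*s/4) ds = a_{3}/2.
h is even and cos(3*pi*s/4) is even, so the integrand is even: ∫_{-4}^{4} h(s) cos(3*pi*s/4) ds = 2∫_0^{4} h(s) cos(3*pi*s/4) ds.
Integrating by parts (boundary term plus one more integral), an antiderivative of (-2*s) cos(3*pi*s/4) is -8*s*sin(3*pi*s/4)/(3*pi) - 32*cos(3*pi*s/4)/(9*pi**2); evaluating from 0 to 4: ∫_{0}^{4} (-2*s) cos(3*pi*s/4) ds = (32/(9*pi**2)) - (-32/(9*pi**2)) = 64/(9*pi**2).
So ∫_{-4}^{4} h(s) cos(3*pi*s/4) ds = 128/(9*pi**2).
Hence Re(c_{3}) = (1/8)·(128/(9*pi**2)) = 16/(9*pi**2).

16/(9*pi**2)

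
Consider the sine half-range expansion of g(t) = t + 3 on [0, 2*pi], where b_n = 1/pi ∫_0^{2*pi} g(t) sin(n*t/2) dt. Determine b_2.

-2

b_2 = 1/pi ∫_0^{2*pi} (t + 3) sin(t) dt.
Integrating by parts (boundary term plus one more integral), an antiderivative of (t + 3) sin(t) is -t*cos(t) + sin(t) - 3*cos(t); evaluating from 0 to 2*pi: ∫_{0}^{2*pi} (t + 3) sin(t) dt = (-2*pi - 3) - (-3) = -2*pi.
Hence b_2 = (1/pi)·(-2*pi) = -2.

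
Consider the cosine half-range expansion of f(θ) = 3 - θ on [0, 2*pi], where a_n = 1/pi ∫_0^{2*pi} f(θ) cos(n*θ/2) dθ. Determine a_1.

8/pi

a_1 = 1/pi ∫_0^{2*pi} (3 - θ) cos(θ/2) dθ.
Integrating by parts (boundary term plus one more integral), an antiderivative of (3 - θ) cos(θ/2) is -2*θ*sin(θ/2) + 6*sin(θ/2) - 4*cos(θ/2); evaluating from 0 to 2*pi: ∫_{0}^{2*pi} (3 - θ) cos(θ/2) dθ = (4) - (-4) = 8.
Hence a_1 = (1/pi)·(8) = 8/pi.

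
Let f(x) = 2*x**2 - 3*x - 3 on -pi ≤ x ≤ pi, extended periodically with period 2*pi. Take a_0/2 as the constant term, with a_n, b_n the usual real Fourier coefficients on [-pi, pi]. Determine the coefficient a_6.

2/9

a_6 = 1/pi ∫_{-pi}^{pi} f(x) cos(6*x) dx.
Integrating by parts twice (tabular method), an antiderivative of (2*x**2 - 3*x - 3) cos(6*x) is x**2*sin(6*x)/3 - x*sin(6*x)/2 + x*cos(6*x)/9 - 14*sin(6*x)/27 - cos(6*x)/12; evaluating from -pi to pi: ∫_{-pi}^{pi} (2*x**2 - 3*x - 3) cos(6*x) dx = (-1/12 + pi/9) - (-pi/9 - 1/12) = 2*pi/9.
Hence a_6 = (1/pi)·(2*pi/9) = 2/9.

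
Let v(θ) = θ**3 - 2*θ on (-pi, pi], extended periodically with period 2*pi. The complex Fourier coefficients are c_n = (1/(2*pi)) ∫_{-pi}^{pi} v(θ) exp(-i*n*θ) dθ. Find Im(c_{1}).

8 - pi**2

Since v is real-valued, Im(c_{1}) = -(1/(2*pi)) ∫_{-pi}^{pi} v(θ) sin(θ) dθ = -b_{1}/2.
v is odd and sin(θ) is odd, so the integrand is even: ∫_{-pi}^{pi} v(θ) sin(θ) dθ = 2∫_0^{pi} v(θ) sin(θ) dθ.
Integrating by parts three times (tabular method), an antiderivative of (θ**3 - 2*θ) sin(θ) is -θ**3*cos(θ) + 3*θ**2*sin(θ) + 8*θ*cos(θ) - 8*sin(θ); evaluating from 0 to pi: ∫_{0}^{pi} (θ**3 - 2*θ) sin(θ) dθ = (pi*(-8 + pi**2)) - (0) = pi*(-8 + pi**2).
So ∫_{-pi}^{pi} v(θ) sin(θ) dθ = 2*pi*(-8 + pi**2).
Hence Im(c_{1}) = (-1/(2*pi))·(2*pi*(-8 + pi**2)) = 8 - pi**2.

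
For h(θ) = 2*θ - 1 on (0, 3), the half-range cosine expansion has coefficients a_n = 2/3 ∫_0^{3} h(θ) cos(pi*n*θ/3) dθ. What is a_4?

a_4 = 2/3 ∫_0^{3} (2*θ - 1) cos(4*pi*θ/3) dθ.
Integrating by parts (boundary term plus one more integral), an antiderivative of (2*θ - 1) cos(4*pi*θ/3) is 3*θ*sin(4*pi*θ/3)/(2*pi) - 3*sin(4*pi*θ/3)/(4*pi) + 9*cos(4*pi*θ/3)/(8*pi**2); evaluating from 0 to 3: ∫_{0}^{3} (2*θ - 1) cos(4*pi*θ/3) dθ = (9/(8*pi**2)) - (9/(8*pi**2)) = 0.
Hence a_4 = (2/3)·(0) = 0.

0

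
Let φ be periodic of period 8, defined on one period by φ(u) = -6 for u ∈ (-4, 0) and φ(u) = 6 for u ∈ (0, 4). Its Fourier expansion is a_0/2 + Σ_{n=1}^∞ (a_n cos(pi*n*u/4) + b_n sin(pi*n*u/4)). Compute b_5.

24/(5*pi)

b_5 = 1/4 ∫_{-4}^{4} φ(u) sin(5*pi*u/4) du.
φ is odd and sin(5*pi*u/4) is odd, so the integrand is even and b_5 = 1/2 ∫_0^{4} φ(u) sin(5*pi*u/4) du.
Directly, an antiderivative of (6) sin(5*pi*u/4) is -24*cos(5*pi*u/4)/(5*pi); evaluating from 0 to 4: ∫_{0}^{4} (6) sin(5*pi*u/4) du = (24/(5*pi)) - (-24/(5*pi)) = 48/(5*pi).
Hence b_5 = (1/2)·(48/(5*pi)) = 24/(5*pi).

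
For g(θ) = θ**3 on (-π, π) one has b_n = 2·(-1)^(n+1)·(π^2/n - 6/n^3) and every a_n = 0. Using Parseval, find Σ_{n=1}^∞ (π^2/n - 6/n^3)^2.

Parseval: Σ b_n^2 = (1/π) ∫_{-π}^{π} g(θ)^2 dθ = 2*pi**6/7.
b_n^2 = 4·(π^2/n - 6/n^3)^2, so the sum equals (2*pi**6/7)/4 = pi**6/14.

pi**6/14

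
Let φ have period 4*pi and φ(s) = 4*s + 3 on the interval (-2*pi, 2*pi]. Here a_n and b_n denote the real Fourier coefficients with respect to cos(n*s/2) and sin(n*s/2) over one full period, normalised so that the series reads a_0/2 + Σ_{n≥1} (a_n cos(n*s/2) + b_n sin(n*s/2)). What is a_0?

6

a_0 = (1/(2*pi)) ∫_{-2*pi}^{2*pi} φ(s) ds = (1/(2*pi)) · (12*pi) = 6.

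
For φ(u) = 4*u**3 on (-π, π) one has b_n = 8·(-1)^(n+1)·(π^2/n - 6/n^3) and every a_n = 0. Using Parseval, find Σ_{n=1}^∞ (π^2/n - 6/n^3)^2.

Parseval: Σ b_n^2 = (1/π) ∫_{-π}^{π} φ(u)^2 du = 32*pi**6/7.
b_n^2 = 64·(π^2/n - 6/n^3)^2, so the sum equals (32*pi**6/7)/64 = pi**6/14.

pi**6/14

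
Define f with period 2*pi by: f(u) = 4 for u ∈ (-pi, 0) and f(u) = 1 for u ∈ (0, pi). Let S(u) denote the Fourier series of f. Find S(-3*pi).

5/2

u = -3*pi differs from u = pi by -2 full period(s), and the series is 2*pi-periodic.
At u = pi the one-sided limits are f(pi^-) = 1 and f(pi^+) = 4.
By Dirichlet's theorem the series converges to their average, [(1) + (4)]/2 = 5/2.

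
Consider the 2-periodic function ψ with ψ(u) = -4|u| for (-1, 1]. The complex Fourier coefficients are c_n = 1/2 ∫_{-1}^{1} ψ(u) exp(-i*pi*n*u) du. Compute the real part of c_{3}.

Since ψ is real-valued, Re(c_{3}) = 1/2 ∫_{-1}^{1} ψ(u) cos(3*pi*u) du = a_{3}/2.
ψ is even and cos(3*pi*u) is even, so the integrand is even: ∫_{-1}^{1} ψ(u) cos(3*pi*u) du = 2∫_0^{1} ψ(u) cos(3*pi*u) du.
Integrating by parts (boundary term plus one more integral), an antiderivative of (-4*u) cos(3*pi*u) is -4*u*sin(3*pi*u)/(3*pi) - 4*cos(3*pi*u)/(9*pi**2); evaluating from 0 to 1: ∫_{0}^{1} (-4*u) cos(3*pi*u) du = (4/(9*pi**2)) - (-4/(9*pi**2)) = 8/(9*pi**2).
So ∫_{-1}^{1} ψ(u) cos(3*pi*u) du = 16/(9*pi**2).
Hence Re(c_{3}) = (1/2)·(16/(9*pi**2)) = 8/(9*pi**2).

8/(9*pi**2)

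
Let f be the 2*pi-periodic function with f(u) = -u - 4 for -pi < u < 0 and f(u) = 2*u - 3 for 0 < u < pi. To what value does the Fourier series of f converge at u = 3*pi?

u = 3*pi differs from u = -pi by 2 full period(s), and the series is 2*pi-periodic.
At u = -pi the one-sided limits are f(-pi^-) = -3 + 2*pi and f(-pi^+) = -4 + pi.
By Dirichlet's theorem the series converges to their average, [(-3 + 2*pi) + (-4 + pi)]/2 = -7/2 + 3*pi/2.

-7/2 + 3*pi/2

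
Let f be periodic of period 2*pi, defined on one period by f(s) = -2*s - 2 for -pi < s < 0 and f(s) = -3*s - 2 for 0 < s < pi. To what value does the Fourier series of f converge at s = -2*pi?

-2

s = -2*pi differs from s = 0 by -1 full period(s), and the series is 2*pi-periodic.
f is continuous at s = 0 with value -2, so the series converges to -2 there.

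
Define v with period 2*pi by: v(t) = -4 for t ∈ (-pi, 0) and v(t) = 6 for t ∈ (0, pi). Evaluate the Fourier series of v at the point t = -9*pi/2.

-4

t = -9*pi/2 differs from t = -pi/2 by -2 full period(s), and the series is 2*pi-periodic.
v is continuous at t = -pi/2 with value -4, so the series converges to -4 there.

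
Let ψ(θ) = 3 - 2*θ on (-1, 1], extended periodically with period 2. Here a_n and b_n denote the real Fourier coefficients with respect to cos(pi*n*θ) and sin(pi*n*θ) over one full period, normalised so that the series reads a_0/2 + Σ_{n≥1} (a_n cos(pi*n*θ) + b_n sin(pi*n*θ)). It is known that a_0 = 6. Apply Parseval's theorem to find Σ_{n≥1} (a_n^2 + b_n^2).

8/3

Parseval: a_0^2/2 + Σ_{n≥1} (a_n^2+b_n^2) = ∫_{-1}^{1} ψ(θ)^2 dθ = 62/3.
Subtract a_0^2/2 = 18: Σ (a_n^2+b_n^2) = 8/3.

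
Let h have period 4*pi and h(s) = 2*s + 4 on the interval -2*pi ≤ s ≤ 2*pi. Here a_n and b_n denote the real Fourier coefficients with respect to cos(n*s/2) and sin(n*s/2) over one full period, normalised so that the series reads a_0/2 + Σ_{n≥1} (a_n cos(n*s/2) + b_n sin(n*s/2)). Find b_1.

b_1 = (1/(2*pi)) ∫_{-2*pi}^{2*pi} h(s) sin(s/2) ds.
Integrating by parts (boundary term plus one more integral), an antiderivative of (2*s + 4) sin(s/2) is -4*s*cos(s/2) + 8*sin(s/2) - 8*cos(s/2); evaluating from -2*pi to 2*pi: ∫_{-2*pi}^{2*pi} (2*s + 4) sin(s/2) ds = (8 + 8*pi) - (8 - 8*pi) = 16*pi.
Hence b_1 = (1/(2*pi))·(16*pi) = 8.

8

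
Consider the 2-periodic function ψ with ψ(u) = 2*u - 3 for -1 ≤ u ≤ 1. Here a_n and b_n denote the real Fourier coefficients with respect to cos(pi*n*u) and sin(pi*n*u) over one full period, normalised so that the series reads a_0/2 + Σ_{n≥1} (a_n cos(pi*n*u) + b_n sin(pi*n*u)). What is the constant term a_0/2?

a_0 = ∫_{-1}^{1} ψ(u) du = -6.
So the constant term a_0/2 = -3.

-3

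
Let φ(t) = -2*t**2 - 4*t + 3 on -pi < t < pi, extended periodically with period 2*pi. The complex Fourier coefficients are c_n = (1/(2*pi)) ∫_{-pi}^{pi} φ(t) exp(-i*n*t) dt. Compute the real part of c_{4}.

Since φ is real-valued, Re(c_{4}) = (1/(2*pi)) ∫_{-pi}^{pi} φ(t) cos(4*t) dt = a_{4}/2.
Integrating by parts twice (tabular method), an antiderivative of (-2*t**2 - 4*t + 3) cos(4*t) is -t**2*sin(4*t)/2 - t*sin(4*t) - t*cos(4*t)/4 + 13*sin(4*t)/16 - cos(4*t)/4; evaluating from -pi to pi: ∫_{-pi}^{pi} (-2*t**2 - 4*t + 3) cos(4*t) dt = (-pi/4 - 1/4) - (-1/4 + pi/4) = -pi/2.
Hence Re(c_{4}) = (1/(2*pi))·(-pi/2) = -1/4.

-1/4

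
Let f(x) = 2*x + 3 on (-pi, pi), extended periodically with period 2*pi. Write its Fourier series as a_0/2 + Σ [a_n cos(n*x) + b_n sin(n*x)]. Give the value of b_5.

b_5 = 1/pi ∫_{-pi}^{pi} f(x) sin(5*x) dx.
Integrating by parts (boundary term plus one more integral), an antiderivative of (2*x + 3) sin(5*x) is -2*x*cos(5*x)/5 + 2*sin(5*x)/25 - 3*cos(5*x)/5; evaluating from -pi to pi: ∫_{-pi}^{pi} (2*x + 3) sin(5*x) dx = (3/5 + 2*pi/5) - (3/5 - 2*pi/5) = 4*pi/5.
Hence b_5 = (1/pi)·(4*pi/5) = 4/5.

4/5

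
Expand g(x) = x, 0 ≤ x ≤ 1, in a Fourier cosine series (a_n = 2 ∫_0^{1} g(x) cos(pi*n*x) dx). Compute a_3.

-4/(9*pi**2)

a_3 = 2 ∫_0^{1} (x) cos(3*pi*x) dx.
Integrating by parts (boundary term plus one more integral), an antiderivative of (x) cos(3*pi*x) is x*sin(3*pi*x)/(3*pi) + cos(3*pi*x)/(9*pi**2); evaluating from 0 to 1: ∫_{0}^{1} (x) cos(3*pi*x) dx = (-1/(9*pi**2)) - (1/(9*pi**2)) = -2/(9*pi**2).
Hence a_3 = 2·(-2/(9*pi**2)) = -4/(9*pi**2).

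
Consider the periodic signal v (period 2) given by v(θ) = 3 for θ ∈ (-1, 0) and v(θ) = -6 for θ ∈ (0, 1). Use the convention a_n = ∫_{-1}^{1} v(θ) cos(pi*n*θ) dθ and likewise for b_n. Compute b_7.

b_7 = ∫_{-1}^{1} v(θ) sin(7*pi*θ) dθ.
Split the integral at the breakpoints.
Directly, an antiderivative of (3) sin(7*pi*θ) is -3*cos(7*pi*θ)/(7*pi); evaluating from -1 to 0: ∫_{-1}^{0} (3) sin(7*pi*θ) dθ = (-3/(7*pi)) - (3/(7*pi)) = -6/(7*pi).
Directly, an antiderivative of (-6) sin(7*pi*θ) is 6*cos(7*pi*θ)/(7*pi); evaluating from 0 to 1: ∫_{0}^{1} (-6) sin(7*pi*θ) dθ = (-6/(7*pi)) - (6/(7*pi)) = -12/(7*pi).
Summing the pieces gives b_7 = -18/(7*pi).

-18/(7*pi)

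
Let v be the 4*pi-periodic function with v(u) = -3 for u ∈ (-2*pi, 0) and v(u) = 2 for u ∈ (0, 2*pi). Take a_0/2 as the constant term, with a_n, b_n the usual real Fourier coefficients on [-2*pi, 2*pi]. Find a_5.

0

a_5 = (1/(2*pi)) ∫_{-2*pi}^{2*pi} v(u) cos(5*u/2) du.
Split the integral at the breakpoints.
Directly, an antiderivative of (-3) cos(5*u/2) is -6*sin(5*u/2)/5; evaluating from -2*pi to 0: ∫_{-2*pi}^{0} (-3) cos(5*u/2) du = (0) - (0) = 0.
Directly, an antiderivative of (2) cos(5*u/2) is 4*sin(5*u/2)/5; evaluating from 0 to 2*pi: ∫_{0}^{2*pi} (2) cos(5*u/2) du = (0) - (0) = 0.
Summing the pieces and multiplying by (1/(2*pi)) gives a_5 = 0.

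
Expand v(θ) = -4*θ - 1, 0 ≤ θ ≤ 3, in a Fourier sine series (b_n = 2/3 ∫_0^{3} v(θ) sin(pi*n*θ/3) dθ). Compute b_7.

b_7 = 2/3 ∫_0^{3} (-4*θ - 1) sin(7*pi*θ/3) dθ.
Integrating by parts (boundary term plus one more integral), an antiderivative of (-4*θ - 1) sin(7*pi*θ/3) is 12*θ*cos(7*pi*θ/3)/(7*pi) - 36*sin(7*pi*θ/3)/(49*pi**2) + 3*cos(7*pi*θ/3)/(7*pi); evaluating from 0 to 3: ∫_{0}^{3} (-4*θ - 1) sin(7*pi*θ/3) dθ = (-39/(7*pi)) - (3/(7*pi)) = -6/pi.
Hence b_7 = (2/3)·(-6/pi) = -4/pi.

-4/pi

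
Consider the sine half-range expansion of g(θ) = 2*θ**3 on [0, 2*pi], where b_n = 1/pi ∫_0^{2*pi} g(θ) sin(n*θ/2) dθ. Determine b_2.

24 - 16*pi**2

b_2 = 1/pi ∫_0^{2*pi} (2*θ**3) sin(θ) dθ.
Integrating by parts three times (tabular method), an antiderivative of (2*θ**3) sin(θ) is -2*θ**3*cos(θ) + 6*θ**2*sin(θ) + 12*θ*cos(θ) - 12*sin(θ); evaluating from 0 to 2*pi: ∫_{0}^{2*pi} (2*θ**3) sin(θ) dθ = (-16*pi**3 + 24*pi) - (0) = -16*pi**3 + 24*pi.
Hence b_2 = (1/pi)·(-16*pi**3 + 24*pi) = 24 - 16*pi**2.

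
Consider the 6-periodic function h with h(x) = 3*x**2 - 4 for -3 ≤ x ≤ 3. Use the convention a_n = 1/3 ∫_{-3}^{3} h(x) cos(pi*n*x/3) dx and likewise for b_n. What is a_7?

-108/(49*pi**2)

a_7 = 1/3 ∫_{-3}^{3} h(x) cos(7*pi*x/3) dx.
h is even and cos(7*pi*x/3) is even, so the integrand is even and a_7 = 2/3 ∫_0^{3} h(x) cos(7*pi*x/3) dx.
Integrating by parts twice (tabular method), an antiderivative of (3*x**2 - 4) cos(7*pi*x/3) is 9*x**2*sin(7*pi*x/3)/(7*pi) + 54*x*cos(7*pi*x/3)/(49*pi**2) - 12*sin(7*pi*x/3)/(7*pi) - 162*sin(7*pi*x/3)/(343*pi**3); evaluating from 0 to 3: ∫_{0}^{3} (3*x**2 - 4) cos(7*pi*x/3) dx = (-162/(49*pi**2)) - (0) = -162/(49*pi**2).
Hence a_7 = (2/3)·(-162/(49*pi**2)) = -108/(49*pi**2).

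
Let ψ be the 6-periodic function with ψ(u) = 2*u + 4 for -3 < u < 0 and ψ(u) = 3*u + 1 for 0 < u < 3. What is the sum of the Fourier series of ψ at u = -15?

u = -15 differs from u = -3 by -2 full period(s), and the series is 6-periodic.
At u = -3 the one-sided limits are ψ(-3^-) = 10 and ψ(-3^+) = -2.
By Dirichlet's theorem the series converges to their average, [(10) + (-2)]/2 = 4.

4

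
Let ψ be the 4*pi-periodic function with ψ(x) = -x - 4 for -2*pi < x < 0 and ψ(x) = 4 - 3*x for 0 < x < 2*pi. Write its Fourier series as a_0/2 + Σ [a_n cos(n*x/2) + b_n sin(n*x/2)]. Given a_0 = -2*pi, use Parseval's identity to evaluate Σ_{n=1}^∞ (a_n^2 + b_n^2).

Parseval: a_0^2/2 + Σ_{n≥1} (a_n^2+b_n^2) = (1/(2*pi)) ∫_{-2*pi}^{2*pi} ψ(x)^2 dx = -32*pi + 32 + 40*pi**2/3.
Subtract a_0^2/2 = 2*pi**2: Σ (a_n^2+b_n^2) = -32*pi + 32 + 34*pi**2/3.

-32*pi + 32 + 34*pi**2/3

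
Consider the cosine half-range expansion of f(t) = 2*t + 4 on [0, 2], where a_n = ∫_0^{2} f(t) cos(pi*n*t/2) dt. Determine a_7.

a_7 = ∫_0^{2} (2*t + 4) cos(7*pi*t/2) dt.
Integrating by parts (boundary term plus one more integral), an antiderivative of (2*t + 4) cos(7*pi*t/2) is 4*t*sin(7*pi*t/2)/(7*pi) + 8*sin(7*pi*t/2)/(7*pi) + 8*cos(7*pi*t/2)/(49*pi**2); evaluating from 0 to 2: ∫_{0}^{2} (2*t + 4) cos(7*pi*t/2) dt = (-8/(49*pi**2)) - (8/(49*pi**2)) = -16/(49*pi**2).
Hence a_7 = -16/(49*pi**2).

-16/(49*pi**2)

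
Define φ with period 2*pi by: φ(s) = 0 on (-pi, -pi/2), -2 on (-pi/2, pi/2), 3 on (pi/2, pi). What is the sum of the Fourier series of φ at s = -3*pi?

3/2

s = -3*pi differs from s = pi by -2 full period(s), and the series is 2*pi-periodic.
At s = pi the one-sided limits are φ(pi^-) = 3 and φ(pi^+) = 0.
By Dirichlet's theorem the series converges to their average, [(3) + (0)]/2 = 3/2.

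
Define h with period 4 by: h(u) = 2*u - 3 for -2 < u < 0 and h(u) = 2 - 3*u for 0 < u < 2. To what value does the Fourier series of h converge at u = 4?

-1/2

u = 4 differs from u = 0 by 1 full period(s), and the series is 4-periodic.
At u = 0 the one-sided limits are h(0^-) = -3 and h(0^+) = 2.
By Dirichlet's theorem the series converges to their average, [(-3) + (2)]/2 = -1/2.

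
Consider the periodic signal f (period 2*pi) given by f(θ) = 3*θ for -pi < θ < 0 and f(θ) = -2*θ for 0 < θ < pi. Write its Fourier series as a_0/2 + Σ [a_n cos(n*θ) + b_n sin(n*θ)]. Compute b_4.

-1/4

b_4 = 1/pi ∫_{-pi}^{pi} f(θ) sin(4*θ) dθ.
Split the integral at the breakpoints.
Integrating by parts (boundary term plus one more integral), an antiderivative of (3*θ) sin(4*θ) is -3*θ*cos(4*θ)/4 + 3*sin(4*θ)/16; evaluating from -pi to 0: ∫_{-pi}^{0} (3*θ) sin(4*θ) dθ = (0) - (3*pi/4) = -3*pi/4.
Integrating by parts (boundary term plus one more integral), an antiderivative of (-2*θ) sin(4*θ) is θ*cos(4*θ)/2 - sin(4*θ)/8; evaluating from 0 to pi: ∫_{0}^{pi} (-2*θ) sin(4*θ) dθ = (pi/2) - (0) = pi/2.
Summing the pieces and multiplying by (1/pi) gives b_4 = -1/4.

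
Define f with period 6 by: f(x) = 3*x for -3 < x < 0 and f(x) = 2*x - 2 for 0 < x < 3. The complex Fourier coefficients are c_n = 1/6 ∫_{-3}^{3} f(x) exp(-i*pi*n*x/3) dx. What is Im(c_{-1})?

11/(2*pi)

Since f is real-valued, Im(c_{-1}) = -1/6 ∫_{-3}^{3} f(x) sin(-pi*x/3) dx = b_{1}/2.
Split the integral at the breakpoints.
Integrating by parts (boundary term plus one more integral), an antiderivative of (3*x) sin(-pi*x/3) is 9*x*cos(pi*x/3)/pi - 27*sin(pi*x/3)/pi**2; evaluating from -3 to 0: ∫_{-3}^{0} (3*x) sin(-pi*x/3) dx = (0) - (27/pi) = -27/pi.
Integrating by parts (boundary term plus one more integral), an antiderivative of (2*x - 2) sin(-pi*x/3) is 6*x*cos(pi*x/3)/pi - 18*sin(pi*x/3)/pi**2 - 6*cos(pi*x/3)/pi; evaluating from 0 to 3: ∫_{0}^{3} (2*x - 2) sin(-pi*x/3) dx = (-12/pi) - (-6/pi) = -6/pi.
So ∫_{-3}^{3} f(x) sin(-pi*x/3) dx = -33/pi.
Hence Im(c_{-1}) = (-1/6)·(-33/pi) = 11/(2*pi).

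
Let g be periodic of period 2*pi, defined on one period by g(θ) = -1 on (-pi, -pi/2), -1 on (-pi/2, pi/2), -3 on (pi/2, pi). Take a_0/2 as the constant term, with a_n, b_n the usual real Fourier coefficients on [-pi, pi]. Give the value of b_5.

b_5 = 1/pi ∫_{-pi}^{pi} g(θ) sin(5*θ) dθ.
Split the integral at the breakpoints.
Directly, an antiderivative of (-1) sin(5*θ) is cos(5*θ)/5; evaluating from -pi to -pi/2: ∫_{-pi}^{-pi/2} (-1) sin(5*θ) dθ = (0) - (-1/5) = 1/5.
Directly, an antiderivative of (-1) sin(5*θ) is cos(5*θ)/5; evaluating from -pi/2 to pi/2: ∫_{-pi/2}^{pi/2} (-1) sin(5*θ) dθ = (0) - (0) = 0.
Directly, an antiderivative of (-3) sin(5*θ) is 3*cos(5*θ)/5; evaluating from pi/2 to pi: ∫_{pi/2}^{pi} (-3) sin(5*θ) dθ = (-3/5) - (0) = -3/5.
Summing the pieces and multiplying by (1/pi) gives b_5 = -2/(5*pi).

-2/(5*pi)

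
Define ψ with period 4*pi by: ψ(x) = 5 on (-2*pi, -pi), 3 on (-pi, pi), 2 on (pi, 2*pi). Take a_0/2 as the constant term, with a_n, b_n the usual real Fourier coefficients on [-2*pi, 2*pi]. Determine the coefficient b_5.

-3/(5*pi)

b_5 = (1/(2*pi)) ∫_{-2*pi}^{2*pi} ψ(x) sin(5*x/2) dx.
Split the integral at the breakpoints.
Directly, an antiderivative of (5) sin(5*x/2) is -2*cos(5*x/2); evaluating from -2*pi to -pi: ∫_{-2*pi}^{-pi} (5) sin(5*x/2) dx = (0) - (2) = -2.
Directly, an antiderivative of (3) sin(5*x/2) is -6*cos(5*x/2)/5; evaluating from -pi to pi: ∫_{-pi}^{pi} (3) sin(5*x/2) dx = (0) - (0) = 0.
Directly, an antiderivative of (2) sin(5*x/2) is -4*cos(5*x/2)/5; evaluating from pi to 2*pi: ∫_{pi}^{2*pi} (2) sin(5*x/2) dx = (4/5) - (0) = 4/5.
Summing the pieces and multiplying by (1/(2*pi)) gives b_5 = -3/(5*pi).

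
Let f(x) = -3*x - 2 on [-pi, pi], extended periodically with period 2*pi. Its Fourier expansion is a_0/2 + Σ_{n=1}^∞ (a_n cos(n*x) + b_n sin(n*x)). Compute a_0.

-4

a_0 = 1/pi ∫_{-pi}^{pi} f(x) dx = 1/pi · (-4*pi) = -4.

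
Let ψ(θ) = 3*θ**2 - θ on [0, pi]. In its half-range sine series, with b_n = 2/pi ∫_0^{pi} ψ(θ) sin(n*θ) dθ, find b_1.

b_1 = 2/pi ∫_0^{pi} (3*θ**2 - θ) sin(θ) dθ.
Integrating by parts twice (tabular method), an antiderivative of (3*θ**2 - θ) sin(θ) is -3*θ**2*cos(θ) + 6*θ*sin(θ) + θ*cos(θ) - sin(θ) + 6*cos(θ); evaluating from 0 to pi: ∫_{0}^{pi} (3*θ**2 - θ) sin(θ) dθ = (-6 - pi + 3*pi**2) - (6) = -12 - pi + 3*pi**2.
Hence b_1 = (2/pi)·(-12 - pi + 3*pi**2) = -24/pi - 2 + 6*pi.

-24/pi - 2 + 6*pi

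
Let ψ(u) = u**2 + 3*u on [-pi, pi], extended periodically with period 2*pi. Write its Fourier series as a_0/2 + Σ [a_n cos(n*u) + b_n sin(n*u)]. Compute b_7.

6/7

b_7 = 1/pi ∫_{-pi}^{pi} ψ(u) sin(7*u) du.
Integrating by parts twice (tabular method), an antiderivative of (u**2 + 3*u) sin(7*u) is -u**2*cos(7*u)/7 + 2*u*sin(7*u)/49 - 3*u*cos(7*u)/7 + 3*sin(7*u)/49 + 2*cos(7*u)/343; evaluating from -pi to pi: ∫_{-pi}^{pi} (u**2 + 3*u) sin(7*u) du = (-2/343 + 3*pi/7 + pi**2/7) - (-3*pi/7 - 2/343 + pi**2/7) = 6*pi/7.
Hence b_7 = (1/pi)·(6*pi/7) = 6/7.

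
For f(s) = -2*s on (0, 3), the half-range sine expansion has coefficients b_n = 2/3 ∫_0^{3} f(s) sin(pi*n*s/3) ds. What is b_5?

b_5 = 2/3 ∫_0^{3} (-2*s) sin(5*pi*s/3) ds.
Integrating by parts (boundary term plus one more integral), an antiderivative of (-2*s) sin(5*pi*s/3) is 6*s*cos(5*pi*s/3)/(5*pi) - 18*sin(5*pi*s/3)/(25*pi**2); evaluating from 0 to 3: ∫_{0}^{3} (-2*s) sin(5*pi*s/3) ds = (-18/(5*pi)) - (0) = -18/(5*pi).
Hence b_5 = (2/3)·(-18/(5*pi)) = -12/(5*pi).

-12/(5*pi)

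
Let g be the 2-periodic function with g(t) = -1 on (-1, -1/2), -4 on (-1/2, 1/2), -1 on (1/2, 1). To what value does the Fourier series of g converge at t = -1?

g is continuous at t = -1 with value -1, so the series converges to -1 there.

-1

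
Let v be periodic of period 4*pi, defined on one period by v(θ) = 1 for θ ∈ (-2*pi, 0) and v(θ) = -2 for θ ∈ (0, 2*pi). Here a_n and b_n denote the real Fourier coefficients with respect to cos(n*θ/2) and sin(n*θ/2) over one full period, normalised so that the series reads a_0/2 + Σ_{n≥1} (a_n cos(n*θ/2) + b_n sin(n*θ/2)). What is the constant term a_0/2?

-1/2

a_0 = (1/(2*pi)) ∫_{-2*pi}^{2*pi} v(θ) dθ = (1/(2*pi)) · (-2*pi) = -1.
So the constant term a_0/2 = -1/2.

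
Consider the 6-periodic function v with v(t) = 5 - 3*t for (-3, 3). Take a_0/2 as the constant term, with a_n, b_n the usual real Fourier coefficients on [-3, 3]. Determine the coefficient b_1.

-18/pi

b_1 = 1/3 ∫_{-3}^{3} v(t) sin(pi*t/3) dt.
Integrating by parts (boundary term plus one more integral), an antiderivative of (5 - 3*t) sin(pi*t/3) is 9*t*cos(pi*t/3)/pi - 27*sin(pi*t/3)/pi**2 - 15*cos(pi*t/3)/pi; evaluating from -3 to 3: ∫_{-3}^{3} (5 - 3*t) sin(pi*t/3) dt = (-12/pi) - (42/pi) = -54/pi.
Hence b_1 = (1/3)·(-54/pi) = -18/pi.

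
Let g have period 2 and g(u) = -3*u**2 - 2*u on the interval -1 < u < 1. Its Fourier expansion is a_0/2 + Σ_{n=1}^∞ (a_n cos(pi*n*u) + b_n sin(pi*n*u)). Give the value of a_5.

a_5 = ∫_{-1}^{1} g(u) cos(5*pi*u) du.
Integrating by parts twice (tabular method), an antiderivative of (-3*u**2 - 2*u) cos(5*pi*u) is -3*u**2*sin(5*pi*u)/(5*pi) - 2*u*sin(5*pi*u)/(5*pi) - 6*u*cos(5*pi*u)/(25*pi**2) + 6*sin(5*pi*u)/(125*pi**3) - 2*cos(5*pi*u)/(25*pi**2); evaluating from -1 to 1: ∫_{-1}^{1} (-3*u**2 - 2*u) cos(5*pi*u) du = (8/(25*pi**2)) - (-4/(25*pi**2)) = 12/(25*pi**2).
Hence a_5 = 12/(25*pi**2).

12/(25*pi**2)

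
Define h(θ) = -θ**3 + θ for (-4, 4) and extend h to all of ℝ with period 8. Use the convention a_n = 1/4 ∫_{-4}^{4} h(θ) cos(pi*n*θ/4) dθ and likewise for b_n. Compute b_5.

-24/pi + 768/(125*pi**3)

b_5 = 1/4 ∫_{-4}^{4} h(θ) sin(5*pi*θ/4) dθ.
h is odd and sin(5*pi*θ/4) is odd, so the integrand is even and b_5 = 1/2 ∫_0^{4} h(θ) sin(5*pi*θ/4) dθ.
Integrating by parts three times (tabular method), an antiderivative of (-θ**3 + θ) sin(5*pi*θ/4) is 4*θ**3*cos(5*pi*θ/4)/(5*pi) - 48*θ**2*sin(5*pi*θ/4)/(25*pi**2) - 4*θ*cos(5*pi*θ/4)/(5*pi) - 384*θ*cos(5*pi*θ/4)/(125*pi**3) + 1536*sin(5*pi*θ/4)/(625*pi**4) + 16*sin(5*pi*θ/4)/(25*pi**2); evaluating from 0 to 4: ∫_{0}^{4} (-θ**3 + θ) sin(5*pi*θ/4) dθ = (-48/pi + 1536/(125*pi**3)) - (0) = -48/pi + 1536/(125*pi**3).
Hence b_5 = (1/2)·(-48/pi + 1536/(125*pi**3)) = -24/pi + 768/(125*pi**3).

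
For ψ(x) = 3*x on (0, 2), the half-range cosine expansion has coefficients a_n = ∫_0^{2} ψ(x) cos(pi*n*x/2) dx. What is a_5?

-24/(25*pi**2)

a_5 = ∫_0^{2} (3*x) cos(5*pi*x/2) dx.
Integrating by parts (boundary term plus one more integral), an antiderivative of (3*x) cos(5*pi*x/2) is 6*x*sin(5*pi*x/2)/(5*pi) + 12*cos(5*pi*x/2)/(25*pi**2); evaluating from 0 to 2: ∫_{0}^{2} (3*x) cos(5*pi*x/2) dx = (-12/(25*pi**2)) - (12/(25*pi**2)) = -24/(25*pi**2).
Hence a_5 = -24/(25*pi**2).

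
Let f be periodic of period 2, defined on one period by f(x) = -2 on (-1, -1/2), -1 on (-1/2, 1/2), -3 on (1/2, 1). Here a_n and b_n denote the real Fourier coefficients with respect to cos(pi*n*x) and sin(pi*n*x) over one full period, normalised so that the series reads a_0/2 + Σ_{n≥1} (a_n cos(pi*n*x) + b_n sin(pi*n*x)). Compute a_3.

-1/pi

a_3 = ∫_{-1}^{1} f(x) cos(3*pi*x) dx.
Split the integral at the breakpoints.
Directly, an antiderivative of (-2) cos(3*pi*x) is -2*sin(3*pi*x)/(3*pi); evaluating from -1 to -1/2: ∫_{-1}^{-1/2} (-2) cos(3*pi*x) dx = (-2/(3*pi)) - (0) = -2/(3*pi).
Directly, an antiderivative of (-1) cos(3*pi*x) is -sin(3*pi*x)/(3*pi); evaluating from -1/2 to 1/2: ∫_{-1/2}^{1/2} (-1) cos(3*pi*x) dx = (1/(3*pi)) - (-1/(3*pi)) = 2/(3*pi).
Directly, an antiderivative of (-3) cos(3*pi*x) is -sin(3*pi*x)/pi; evaluating from 1/2 to 1: ∫_{1/2}^{1} (-3) cos(3*pi*x) dx = (0) - (1/pi) = -1/pi.
Summing the pieces gives a_3 = -1/pi.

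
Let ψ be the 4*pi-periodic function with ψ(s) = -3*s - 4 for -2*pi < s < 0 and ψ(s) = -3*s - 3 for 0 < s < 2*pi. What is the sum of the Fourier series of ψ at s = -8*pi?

-7/2

s = -8*pi differs from s = 0 by -2 full period(s), and the series is 4*pi-periodic.
At s = 0 the one-sided limits are ψ(0^-) = -4 and ψ(0^+) = -3.
By Dirichlet's theorem the series converges to their average, [(-4) + (-3)]/2 = -7/2.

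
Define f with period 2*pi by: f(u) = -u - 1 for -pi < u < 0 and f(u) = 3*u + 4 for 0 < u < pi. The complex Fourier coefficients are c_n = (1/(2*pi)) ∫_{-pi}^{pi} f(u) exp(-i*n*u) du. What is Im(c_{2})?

Since f is real-valued, Im(c_{2}) = -(1/(2*pi)) ∫_{-pi}^{pi} f(u) sin(2*u) du = -b_{2}/2.
Split the integral at the breakpoints.
Integrating by parts (boundary term plus one more integral), an antiderivative of (-u - 1) sin(2*u) is u*cos(2*u)/2 - sin(2*u)/4 + cos(2*u)/2; evaluating from -pi to 0: ∫_{-pi}^{0} (-u - 1) sin(2*u) du = (1/2) - (1/2 - pi/2) = pi/2.
Integrating by parts (boundary term plus one more integral), an antiderivative of (3*u + 4) sin(2*u) is -3*u*cos(2*u)/2 + 3*sin(2*u)/4 - 2*cos(2*u); evaluating from 0 to pi: ∫_{0}^{pi} (3*u + 4) sin(2*u) du = (-3*pi/2 - 2) - (-2) = -3*pi/2.
So ∫_{-pi}^{pi} f(u) sin(2*u) du = -pi.
Hence Im(c_{2}) = (-1/(2*pi))·(-pi) = 1/2.

1/2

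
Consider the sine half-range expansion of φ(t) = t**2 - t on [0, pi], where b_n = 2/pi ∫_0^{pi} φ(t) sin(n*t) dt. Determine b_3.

b_3 = 2/pi ∫_0^{pi} (t**2 - t) sin(3*t) dt.
Integrating by parts twice (tabular method), an antiderivative of (t**2 - t) sin(3*t) is -t**2*cos(3*t)/3 + 2*t*sin(3*t)/9 + t*cos(3*t)/3 - sin(3*t)/9 + 2*cos(3*t)/27; evaluating from 0 to pi: ∫_{0}^{pi} (t**2 - t) sin(3*t) dt = (-pi/3 - 2/27 + pi**2/3) - (2/27) = -pi/3 - 4/27 + pi**2/3.
Hence b_3 = (2/pi)·(-pi/3 - 4/27 + pi**2/3) = 2*(-9*pi - 4 + 9*pi**2)/(27*pi).

2*(-9*pi - 4 + 9*pi**2)/(27*pi)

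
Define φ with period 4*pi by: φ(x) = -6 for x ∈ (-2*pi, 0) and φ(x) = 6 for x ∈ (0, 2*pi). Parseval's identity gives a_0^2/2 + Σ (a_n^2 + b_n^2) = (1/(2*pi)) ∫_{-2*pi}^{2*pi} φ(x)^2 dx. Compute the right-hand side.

72

(1/(2*pi)) ∫_{-2*pi}^{2*pi} φ(x)^2 dx = (1/(2*pi)) · (144*pi) = 72.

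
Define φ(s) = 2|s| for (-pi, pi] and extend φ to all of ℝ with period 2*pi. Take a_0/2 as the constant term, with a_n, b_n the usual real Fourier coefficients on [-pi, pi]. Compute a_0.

2*pi

a_0 = 1/pi ∫_{-pi}^{pi} φ(s) ds = 1/pi · (2*pi**2) = 2*pi.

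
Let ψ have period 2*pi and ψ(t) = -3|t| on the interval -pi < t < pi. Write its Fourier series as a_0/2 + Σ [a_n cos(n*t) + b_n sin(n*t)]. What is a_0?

a_0 = 1/pi ∫_{-pi}^{pi} ψ(t) dt = 1/pi · (-3*pi**2) = -3*pi.

-3*pi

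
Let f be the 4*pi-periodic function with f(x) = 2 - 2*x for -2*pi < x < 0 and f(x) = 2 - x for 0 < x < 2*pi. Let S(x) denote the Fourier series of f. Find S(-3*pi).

2 - pi

x = -3*pi differs from x = pi by -1 full period(s), and the series is 4*pi-periodic.
f is continuous at x = pi with value 2 - pi, so the series converges to 2 - pi there.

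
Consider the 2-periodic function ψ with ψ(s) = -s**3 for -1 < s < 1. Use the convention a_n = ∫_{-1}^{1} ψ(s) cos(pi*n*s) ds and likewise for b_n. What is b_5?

2*(6 - 25*pi**2)/(125*pi**3)

b_5 = ∫_{-1}^{1} ψ(s) sin(5*pi*s) ds.
ψ is odd and sin(5*pi*s) is odd, so the integrand is even and b_5 = 2 ∫_0^{1} ψ(s) sin(5*pi*s) ds.
Integrating by parts three times (tabular method), an antiderivative of (-s**3) sin(5*pi*s) is s**3*cos(5*pi*s)/(5*pi) - 3*s**2*sin(5*pi*s)/(25*pi**2) - 6*s*cos(5*pi*s)/(125*pi**3) + 6*sin(5*pi*s)/(625*pi**4); evaluating from 0 to 1: ∫_{0}^{1} (-s**3) sin(5*pi*s) ds = ((6 - 25*pi**2)/(125*pi**3)) - (0) = (6 - 25*pi**2)/(125*pi**3).
Hence b_5 = 2·((6 - 25*pi**2)/(125*pi**3)) = 2*(6 - 25*pi**2)/(125*pi**3).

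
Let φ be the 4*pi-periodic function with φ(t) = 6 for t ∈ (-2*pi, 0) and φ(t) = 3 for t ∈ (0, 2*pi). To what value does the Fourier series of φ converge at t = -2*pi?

9/2

At t = -2*pi the one-sided limits are φ(-2*pi^-) = 3 and φ(-2*pi^+) = 6.
By Dirichlet's theorem the series converges to their average, [(3) + (6)]/2 = 9/2.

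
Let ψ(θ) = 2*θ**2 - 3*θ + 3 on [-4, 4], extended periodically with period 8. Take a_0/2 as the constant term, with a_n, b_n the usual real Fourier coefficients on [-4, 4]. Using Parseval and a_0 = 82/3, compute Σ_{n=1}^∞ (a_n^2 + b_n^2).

Parseval: a_0^2/2 + Σ_{n≥1} (a_n^2+b_n^2) = 1/4 ∫_{-4}^{4} ψ(θ)^2 dθ = 3258/5.
Subtract a_0^2/2 = 3362/9: Σ (a_n^2+b_n^2) = 12512/45.

12512/45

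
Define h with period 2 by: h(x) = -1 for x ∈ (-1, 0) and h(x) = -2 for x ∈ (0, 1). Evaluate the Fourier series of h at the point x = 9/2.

-2

x = 9/2 differs from x = 1/2 by 2 full period(s), and the series is 2-periodic.
h is continuous at x = 1/2 with value -2, so the series converges to -2 there.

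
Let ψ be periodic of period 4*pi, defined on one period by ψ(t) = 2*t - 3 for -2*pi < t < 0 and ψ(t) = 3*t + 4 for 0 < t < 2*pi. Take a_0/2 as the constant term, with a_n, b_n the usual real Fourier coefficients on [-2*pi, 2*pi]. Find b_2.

b_2 = (1/(2*pi)) ∫_{-2*pi}^{2*pi} ψ(t) sin(t) dt.
Split the integral at the breakpoints.
Integrating by parts (boundary term plus one more integral), an antiderivative of (2*t - 3) sin(t) is -2*t*cos(t) + 2*sin(t) + 3*cos(t); evaluating from -2*pi to 0: ∫_{-2*pi}^{0} (2*t - 3) sin(t) dt = (3) - (3 + 4*pi) = -4*pi.
Integrating by parts (boundary term plus one more integral), an antiderivative of (3*t + 4) sin(t) is -3*t*cos(t) + 3*sin(t) - 4*cos(t); evaluating from 0 to 2*pi: ∫_{0}^{2*pi} (3*t + 4) sin(t) dt = (-6*pi - 4) - (-4) = -6*pi.
Summing the pieces and multiplying by (1/(2*pi)) gives b_2 = -5.

-5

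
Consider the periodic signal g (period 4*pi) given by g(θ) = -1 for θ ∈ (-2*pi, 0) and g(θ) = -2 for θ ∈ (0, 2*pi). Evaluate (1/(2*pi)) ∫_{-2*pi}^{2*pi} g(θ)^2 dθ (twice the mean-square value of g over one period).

(1/(2*pi)) ∫_{-2*pi}^{2*pi} g(θ)^2 dθ = (1/(2*pi)) · (10*pi) = 5.

5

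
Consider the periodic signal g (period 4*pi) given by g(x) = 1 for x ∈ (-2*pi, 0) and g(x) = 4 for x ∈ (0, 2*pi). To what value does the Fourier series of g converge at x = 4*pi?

x = 4*pi differs from x = 0 by 1 full period(s), and the series is 4*pi-periodic.
At x = 0 the one-sided limits are g(0^-) = 1 and g(0^+) = 4.
By Dirichlet's theorem the series converges to their average, [(1) + (4)]/2 = 5/2.

5/2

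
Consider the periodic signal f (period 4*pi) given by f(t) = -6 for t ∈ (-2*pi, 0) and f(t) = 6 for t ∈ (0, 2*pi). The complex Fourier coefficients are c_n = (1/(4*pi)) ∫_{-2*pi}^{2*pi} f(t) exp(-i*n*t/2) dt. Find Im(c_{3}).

-4/pi

Since f is real-valued, Im(c_{3}) = -(1/(4*pi)) ∫_{-2*pi}^{2*pi} f(t) sin(3*t/2) dt = -b_{3}/2.
f is odd and sin(3*t/2) is odd, so the integrand is even: ∫_{-2*pi}^{2*pi} f(t) sin(3*t/2) dt = 2∫_0^{2*pi} f(t) sin(3*t/2) dt.
Directly, an antiderivative of (6) sin(3*t/2) is -4*cos(3*t/2); evaluating from 0 to 2*pi: ∫_{0}^{2*pi} (6) sin(3*t/2) dt = (4) - (-4) = 8.
So ∫_{-2*pi}^{2*pi} f(t) sin(3*t/2) dt = 16.
Hence Im(c_{3}) = (-1/(4*pi))·(16) = -4/pi.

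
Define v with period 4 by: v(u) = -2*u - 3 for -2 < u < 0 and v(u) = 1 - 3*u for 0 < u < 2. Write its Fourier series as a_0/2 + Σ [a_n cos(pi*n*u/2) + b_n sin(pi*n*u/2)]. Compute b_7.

b_7 = 1/2 ∫_{-2}^{2} v(u) sin(7*pi*u/2) du.
Split the integral at the breakpoints.
Integrating by parts (boundary term plus one more integral), an antiderivative of (-2*u - 3) sin(7*pi*u/2) is 4*u*cos(7*pi*u/2)/(7*pi) - 8*sin(7*pi*u/2)/(49*pi**2) + 6*cos(7*pi*u/2)/(7*pi); evaluating from -2 to 0: ∫_{-2}^{0} (-2*u - 3) sin(7*pi*u/2) du = (6/(7*pi)) - (2/(7*pi)) = 4/(7*pi).
Integrating by parts (boundary term plus one more integral), an antiderivative of (1 - 3*u) sin(7*pi*u/2) is 6*u*cos(7*pi*u/2)/(7*pi) - 12*sin(7*pi*u/2)/(49*pi**2) - 2*cos(7*pi*u/2)/(7*pi); evaluating from 0 to 2: ∫_{0}^{2} (1 - 3*u) sin(7*pi*u/2) du = (-10/(7*pi)) - (-2/(7*pi)) = -8/(7*pi).
Summing the pieces and multiplying by (1/2) gives b_7 = -2/(7*pi).

-2/(7*pi)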